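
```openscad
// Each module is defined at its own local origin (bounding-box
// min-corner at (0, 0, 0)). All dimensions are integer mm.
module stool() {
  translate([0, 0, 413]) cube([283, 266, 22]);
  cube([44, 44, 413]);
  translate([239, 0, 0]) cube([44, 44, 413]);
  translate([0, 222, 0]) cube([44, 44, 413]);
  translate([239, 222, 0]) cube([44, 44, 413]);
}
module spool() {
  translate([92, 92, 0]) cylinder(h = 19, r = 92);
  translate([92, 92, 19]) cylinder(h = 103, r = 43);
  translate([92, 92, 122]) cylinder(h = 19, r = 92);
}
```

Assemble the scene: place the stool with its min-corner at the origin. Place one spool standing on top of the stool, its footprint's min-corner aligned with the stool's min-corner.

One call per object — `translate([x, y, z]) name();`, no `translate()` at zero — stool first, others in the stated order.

stool();
translate([0, 0, 435]) spool();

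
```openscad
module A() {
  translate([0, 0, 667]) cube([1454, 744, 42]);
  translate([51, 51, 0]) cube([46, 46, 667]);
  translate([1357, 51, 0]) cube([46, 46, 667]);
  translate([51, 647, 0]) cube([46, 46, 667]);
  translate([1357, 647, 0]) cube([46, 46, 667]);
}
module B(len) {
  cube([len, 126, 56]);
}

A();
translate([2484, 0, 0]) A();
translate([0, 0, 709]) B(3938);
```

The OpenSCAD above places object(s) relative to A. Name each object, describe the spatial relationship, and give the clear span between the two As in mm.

Second table starts at x = 2484; first ends at x = 1454; clear span = 2484 − 1454 = 1030 mm.

A is a table. B is a beam. A beam spans the tops of two tables. The clear span between the two tables is 1030 mm.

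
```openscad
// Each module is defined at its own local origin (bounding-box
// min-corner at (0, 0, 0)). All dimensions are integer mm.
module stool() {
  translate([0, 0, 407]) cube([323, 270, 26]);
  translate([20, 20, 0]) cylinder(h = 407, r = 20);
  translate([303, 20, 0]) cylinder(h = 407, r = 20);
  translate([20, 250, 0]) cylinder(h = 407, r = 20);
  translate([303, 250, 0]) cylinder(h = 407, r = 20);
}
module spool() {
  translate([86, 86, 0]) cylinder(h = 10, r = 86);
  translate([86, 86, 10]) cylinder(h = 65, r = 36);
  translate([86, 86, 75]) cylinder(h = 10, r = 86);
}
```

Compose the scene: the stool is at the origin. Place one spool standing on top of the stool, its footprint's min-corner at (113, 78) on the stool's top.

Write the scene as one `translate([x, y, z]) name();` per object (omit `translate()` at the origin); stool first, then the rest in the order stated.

stool();
translate([113, 78, 433]) spool();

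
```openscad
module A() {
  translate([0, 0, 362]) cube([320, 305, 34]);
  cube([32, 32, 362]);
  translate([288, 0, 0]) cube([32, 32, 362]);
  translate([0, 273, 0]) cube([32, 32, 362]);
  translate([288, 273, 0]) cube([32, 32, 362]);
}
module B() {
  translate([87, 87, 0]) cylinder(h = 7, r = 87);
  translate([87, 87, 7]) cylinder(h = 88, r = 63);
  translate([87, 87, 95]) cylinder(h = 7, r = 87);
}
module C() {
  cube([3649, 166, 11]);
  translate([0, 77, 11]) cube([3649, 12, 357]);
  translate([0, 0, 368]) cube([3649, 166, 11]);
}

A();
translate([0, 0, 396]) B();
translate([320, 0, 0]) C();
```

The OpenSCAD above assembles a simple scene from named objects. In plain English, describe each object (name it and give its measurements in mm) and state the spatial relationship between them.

A is a simple wooden stool: a rectangular seat 320 mm (x) by 305 mm (y), 34 mm thick, top face at z = 396 mm, on four square legs, each 32×32 mm in cross-section. The legs rest on z = 0, each flush with a corner of the seat.

B is a spool: two coaxial disc flanges of radius 87 mm and thickness 7 mm, joined by a core cylinder of radius 63 mm and height 88 mm. The lower flange rests on z = 0 and the three cylinders share a vertical axis.

C is an I-beam lying along x, 3649 mm long. Overall section height 379 mm. Two flanges 166 mm wide (y) and 11 mm thick, one on the floor and one at the top; a web 12 mm thick runs between them, centred on the flange width.

The spool is on top of the stool. The I-beam is against the stool's +x side, with their −y faces flush.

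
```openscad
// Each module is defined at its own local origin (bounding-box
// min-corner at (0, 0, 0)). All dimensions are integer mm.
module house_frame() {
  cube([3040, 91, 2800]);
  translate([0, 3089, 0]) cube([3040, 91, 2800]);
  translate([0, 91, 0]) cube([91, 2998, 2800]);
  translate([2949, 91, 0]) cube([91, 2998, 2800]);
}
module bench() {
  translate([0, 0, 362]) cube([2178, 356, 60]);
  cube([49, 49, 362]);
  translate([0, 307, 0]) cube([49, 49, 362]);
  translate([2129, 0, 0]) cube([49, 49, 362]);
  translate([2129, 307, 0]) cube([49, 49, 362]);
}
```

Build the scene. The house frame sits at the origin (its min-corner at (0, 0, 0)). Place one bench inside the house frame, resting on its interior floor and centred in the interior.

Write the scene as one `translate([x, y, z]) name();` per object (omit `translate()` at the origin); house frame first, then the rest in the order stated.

house_frame();
translate([431, 1412, 0]) bench();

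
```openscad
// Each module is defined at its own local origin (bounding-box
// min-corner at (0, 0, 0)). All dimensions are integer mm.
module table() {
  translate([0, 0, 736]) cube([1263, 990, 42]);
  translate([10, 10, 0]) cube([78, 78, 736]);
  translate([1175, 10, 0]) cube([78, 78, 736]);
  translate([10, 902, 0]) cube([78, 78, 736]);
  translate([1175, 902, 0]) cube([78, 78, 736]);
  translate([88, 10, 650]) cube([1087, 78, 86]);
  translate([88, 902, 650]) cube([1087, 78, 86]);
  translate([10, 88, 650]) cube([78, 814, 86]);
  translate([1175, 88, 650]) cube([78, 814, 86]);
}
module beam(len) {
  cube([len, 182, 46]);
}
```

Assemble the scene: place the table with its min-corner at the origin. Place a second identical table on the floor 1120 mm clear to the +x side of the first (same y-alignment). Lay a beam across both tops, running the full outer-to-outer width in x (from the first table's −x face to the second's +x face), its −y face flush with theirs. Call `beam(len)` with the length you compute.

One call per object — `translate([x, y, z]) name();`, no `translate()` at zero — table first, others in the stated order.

table();
translate([2383, 0, 0]) table();
translate([0, 0, 778]) beam(3646);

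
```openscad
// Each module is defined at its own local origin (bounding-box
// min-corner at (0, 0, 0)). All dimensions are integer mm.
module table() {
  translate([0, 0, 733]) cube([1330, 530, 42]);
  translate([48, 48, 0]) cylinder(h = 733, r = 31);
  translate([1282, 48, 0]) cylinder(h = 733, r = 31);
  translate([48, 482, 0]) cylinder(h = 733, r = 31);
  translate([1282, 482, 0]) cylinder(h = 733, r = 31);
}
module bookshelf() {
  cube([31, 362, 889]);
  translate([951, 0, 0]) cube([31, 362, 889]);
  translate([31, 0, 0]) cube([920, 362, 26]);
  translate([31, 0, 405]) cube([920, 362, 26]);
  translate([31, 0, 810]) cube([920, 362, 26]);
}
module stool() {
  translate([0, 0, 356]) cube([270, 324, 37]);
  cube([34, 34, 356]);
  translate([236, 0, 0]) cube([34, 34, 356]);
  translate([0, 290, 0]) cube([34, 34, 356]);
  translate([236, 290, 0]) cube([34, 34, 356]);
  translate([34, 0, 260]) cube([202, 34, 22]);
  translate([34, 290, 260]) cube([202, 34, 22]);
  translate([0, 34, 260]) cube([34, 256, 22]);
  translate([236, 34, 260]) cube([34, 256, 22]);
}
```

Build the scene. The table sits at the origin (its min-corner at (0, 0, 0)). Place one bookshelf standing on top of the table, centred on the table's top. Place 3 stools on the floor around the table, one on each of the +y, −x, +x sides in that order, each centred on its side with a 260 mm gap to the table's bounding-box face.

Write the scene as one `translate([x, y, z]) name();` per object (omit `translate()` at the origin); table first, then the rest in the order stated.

table();
translate([174, 84, 775]) bookshelf();
translate([530, 790, 0]) stool();
translate([-530, 103, 0]) stool();
translate([1590, 103, 0]) stool();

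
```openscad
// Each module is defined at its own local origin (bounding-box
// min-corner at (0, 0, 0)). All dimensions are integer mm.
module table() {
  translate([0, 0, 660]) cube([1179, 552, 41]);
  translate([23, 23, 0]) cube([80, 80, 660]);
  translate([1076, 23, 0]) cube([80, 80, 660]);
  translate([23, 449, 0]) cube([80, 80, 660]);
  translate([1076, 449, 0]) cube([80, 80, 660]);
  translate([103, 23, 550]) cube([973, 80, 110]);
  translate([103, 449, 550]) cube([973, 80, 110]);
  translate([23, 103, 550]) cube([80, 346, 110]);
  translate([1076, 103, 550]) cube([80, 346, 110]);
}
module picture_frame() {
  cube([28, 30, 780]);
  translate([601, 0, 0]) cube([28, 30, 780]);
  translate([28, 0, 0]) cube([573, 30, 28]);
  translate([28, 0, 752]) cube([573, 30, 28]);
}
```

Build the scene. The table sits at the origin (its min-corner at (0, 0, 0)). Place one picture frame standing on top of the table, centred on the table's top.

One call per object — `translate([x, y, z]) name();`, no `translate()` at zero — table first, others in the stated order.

table();
translate([275, 261, 701]) picture_frame();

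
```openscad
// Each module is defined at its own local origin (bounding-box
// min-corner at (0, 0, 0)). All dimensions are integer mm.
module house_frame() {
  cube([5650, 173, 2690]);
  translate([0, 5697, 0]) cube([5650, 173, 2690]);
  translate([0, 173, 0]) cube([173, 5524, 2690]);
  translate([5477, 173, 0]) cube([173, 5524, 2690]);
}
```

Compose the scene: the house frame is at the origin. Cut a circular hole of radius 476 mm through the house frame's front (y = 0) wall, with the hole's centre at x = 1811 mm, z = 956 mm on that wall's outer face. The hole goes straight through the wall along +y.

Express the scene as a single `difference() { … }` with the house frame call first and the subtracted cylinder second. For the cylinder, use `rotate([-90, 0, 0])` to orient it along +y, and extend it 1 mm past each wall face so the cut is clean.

difference() {
  house_frame();
  translate([1811, -1, 956]) rotate([-90, 0, 0]) cylinder(h = 175, r = 476);
}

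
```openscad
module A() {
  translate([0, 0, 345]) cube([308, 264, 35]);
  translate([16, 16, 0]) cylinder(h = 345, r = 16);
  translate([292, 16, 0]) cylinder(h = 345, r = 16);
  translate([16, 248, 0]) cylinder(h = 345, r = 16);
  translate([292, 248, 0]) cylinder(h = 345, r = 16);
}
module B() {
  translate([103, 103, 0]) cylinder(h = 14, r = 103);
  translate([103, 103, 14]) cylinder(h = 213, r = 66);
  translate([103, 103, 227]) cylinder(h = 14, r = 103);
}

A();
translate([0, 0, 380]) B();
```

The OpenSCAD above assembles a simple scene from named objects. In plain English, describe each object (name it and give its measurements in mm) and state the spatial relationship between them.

A is a four-legged stool. The seat is a 308×264×35 mm slab whose top surface is at z = 380 mm; four round legs, each 32 mm in diameter, run from the floor (z = 0) to the underside of the seat, each leg's axis is inset half a diameter from the nearest pair of seat edges (so the leg's bounding box is flush with the corner).

B is a spool: two coaxial disc flanges of radius 103 mm and thickness 14 mm, joined by a core cylinder of radius 66 mm and height 213 mm. The lower flange rests on z = 0 and the three cylinders share a vertical axis.

The spool is on top of the stool.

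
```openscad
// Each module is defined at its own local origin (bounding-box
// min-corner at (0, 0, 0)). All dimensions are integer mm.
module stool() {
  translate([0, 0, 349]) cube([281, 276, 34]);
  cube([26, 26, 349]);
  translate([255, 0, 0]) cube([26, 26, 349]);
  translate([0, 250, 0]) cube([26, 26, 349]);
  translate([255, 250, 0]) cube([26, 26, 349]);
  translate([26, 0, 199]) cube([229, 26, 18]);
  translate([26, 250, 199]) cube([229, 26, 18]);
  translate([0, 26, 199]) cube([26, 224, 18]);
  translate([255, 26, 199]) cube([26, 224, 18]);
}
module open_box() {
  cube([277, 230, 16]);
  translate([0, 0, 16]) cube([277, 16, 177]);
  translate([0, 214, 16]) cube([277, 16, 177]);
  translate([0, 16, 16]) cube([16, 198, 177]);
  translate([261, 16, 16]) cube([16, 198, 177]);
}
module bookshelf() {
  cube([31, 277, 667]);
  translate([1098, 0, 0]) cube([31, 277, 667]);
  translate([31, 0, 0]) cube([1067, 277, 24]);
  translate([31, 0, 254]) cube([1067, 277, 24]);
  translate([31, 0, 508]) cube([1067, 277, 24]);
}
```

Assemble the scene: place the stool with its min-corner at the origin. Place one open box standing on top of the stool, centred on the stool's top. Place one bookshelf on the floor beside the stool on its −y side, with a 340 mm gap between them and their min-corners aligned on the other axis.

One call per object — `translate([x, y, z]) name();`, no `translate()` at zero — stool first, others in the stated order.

stool();
translate([2, 23, 383]) open_box();
translate([0, -617, 0]) bookshelf();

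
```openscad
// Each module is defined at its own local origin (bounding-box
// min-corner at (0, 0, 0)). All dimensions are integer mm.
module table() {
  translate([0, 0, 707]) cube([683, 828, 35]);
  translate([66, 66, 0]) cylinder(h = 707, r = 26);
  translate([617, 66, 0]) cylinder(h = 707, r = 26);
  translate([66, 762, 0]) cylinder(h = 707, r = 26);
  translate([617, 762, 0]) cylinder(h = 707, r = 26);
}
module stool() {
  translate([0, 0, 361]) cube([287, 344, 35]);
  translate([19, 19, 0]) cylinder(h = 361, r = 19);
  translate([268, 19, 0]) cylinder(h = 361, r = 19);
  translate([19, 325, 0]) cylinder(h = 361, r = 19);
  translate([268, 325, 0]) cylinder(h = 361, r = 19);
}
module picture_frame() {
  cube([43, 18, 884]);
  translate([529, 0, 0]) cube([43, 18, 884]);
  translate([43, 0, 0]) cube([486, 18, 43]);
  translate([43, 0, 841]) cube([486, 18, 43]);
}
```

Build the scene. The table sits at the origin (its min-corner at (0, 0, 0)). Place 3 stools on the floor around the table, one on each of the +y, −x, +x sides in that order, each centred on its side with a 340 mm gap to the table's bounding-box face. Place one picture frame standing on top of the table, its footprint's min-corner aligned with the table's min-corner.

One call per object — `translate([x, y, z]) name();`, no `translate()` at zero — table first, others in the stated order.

table();
translate([198, 1168, 0]) stool();
translate([-627, 242, 0]) stool();
translate([1023, 242, 0]) stool();
translate([0, 0, 742]) picture_frame();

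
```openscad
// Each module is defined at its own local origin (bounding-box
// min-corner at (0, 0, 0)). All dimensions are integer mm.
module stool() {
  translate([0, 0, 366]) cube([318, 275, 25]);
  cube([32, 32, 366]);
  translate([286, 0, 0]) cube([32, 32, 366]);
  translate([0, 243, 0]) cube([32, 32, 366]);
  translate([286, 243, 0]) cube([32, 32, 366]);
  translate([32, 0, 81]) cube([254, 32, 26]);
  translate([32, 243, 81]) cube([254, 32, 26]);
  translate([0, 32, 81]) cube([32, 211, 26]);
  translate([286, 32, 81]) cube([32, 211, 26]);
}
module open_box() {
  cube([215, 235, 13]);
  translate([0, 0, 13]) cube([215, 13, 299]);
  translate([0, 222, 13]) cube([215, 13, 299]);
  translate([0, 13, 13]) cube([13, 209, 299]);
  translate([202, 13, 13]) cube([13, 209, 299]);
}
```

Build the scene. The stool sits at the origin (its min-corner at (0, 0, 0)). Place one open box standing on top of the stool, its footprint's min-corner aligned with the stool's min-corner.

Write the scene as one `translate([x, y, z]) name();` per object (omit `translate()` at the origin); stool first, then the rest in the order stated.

stool();
translate([0, 0, 391]) open_box();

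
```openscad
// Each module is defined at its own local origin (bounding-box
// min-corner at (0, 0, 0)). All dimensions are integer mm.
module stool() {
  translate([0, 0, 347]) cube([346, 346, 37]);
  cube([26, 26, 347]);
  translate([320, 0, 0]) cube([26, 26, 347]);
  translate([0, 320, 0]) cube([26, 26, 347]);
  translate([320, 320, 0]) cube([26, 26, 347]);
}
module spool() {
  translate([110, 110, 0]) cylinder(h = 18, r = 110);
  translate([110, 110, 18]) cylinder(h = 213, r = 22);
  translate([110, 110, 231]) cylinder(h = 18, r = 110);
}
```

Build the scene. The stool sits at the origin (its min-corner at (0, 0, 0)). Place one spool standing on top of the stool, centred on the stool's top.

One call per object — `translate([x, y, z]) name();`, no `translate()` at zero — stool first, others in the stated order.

stool();
translate([63, 63, 384]) spool();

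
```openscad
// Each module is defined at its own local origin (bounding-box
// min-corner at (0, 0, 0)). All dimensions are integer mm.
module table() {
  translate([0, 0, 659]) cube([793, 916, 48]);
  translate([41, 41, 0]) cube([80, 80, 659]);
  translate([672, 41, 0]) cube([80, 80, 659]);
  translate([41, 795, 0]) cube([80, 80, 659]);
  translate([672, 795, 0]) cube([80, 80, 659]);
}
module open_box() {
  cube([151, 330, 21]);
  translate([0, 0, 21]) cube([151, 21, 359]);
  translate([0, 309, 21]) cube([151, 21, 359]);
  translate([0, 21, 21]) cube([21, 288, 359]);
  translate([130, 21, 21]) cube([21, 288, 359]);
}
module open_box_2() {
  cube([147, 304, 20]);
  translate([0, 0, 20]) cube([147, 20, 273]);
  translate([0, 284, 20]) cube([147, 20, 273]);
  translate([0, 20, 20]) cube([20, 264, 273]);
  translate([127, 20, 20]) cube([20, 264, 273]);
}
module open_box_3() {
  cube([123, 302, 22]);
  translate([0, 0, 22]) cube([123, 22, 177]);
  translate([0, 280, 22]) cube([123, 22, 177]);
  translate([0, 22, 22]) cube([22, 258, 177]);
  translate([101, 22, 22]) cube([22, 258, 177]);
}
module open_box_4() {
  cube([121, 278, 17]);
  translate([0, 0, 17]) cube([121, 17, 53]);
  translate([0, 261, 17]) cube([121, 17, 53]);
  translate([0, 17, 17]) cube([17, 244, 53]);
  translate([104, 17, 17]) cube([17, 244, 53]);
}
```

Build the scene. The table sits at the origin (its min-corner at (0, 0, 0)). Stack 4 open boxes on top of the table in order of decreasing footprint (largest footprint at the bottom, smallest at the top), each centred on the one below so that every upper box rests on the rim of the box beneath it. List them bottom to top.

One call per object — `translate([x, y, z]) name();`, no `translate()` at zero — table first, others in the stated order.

table();
translate([321, 293, 707]) open_box();
translate([323, 306, 1087]) open_box_2();
translate([335, 307, 1380]) open_box_3();
translate([336, 319, 1579]) open_box_4();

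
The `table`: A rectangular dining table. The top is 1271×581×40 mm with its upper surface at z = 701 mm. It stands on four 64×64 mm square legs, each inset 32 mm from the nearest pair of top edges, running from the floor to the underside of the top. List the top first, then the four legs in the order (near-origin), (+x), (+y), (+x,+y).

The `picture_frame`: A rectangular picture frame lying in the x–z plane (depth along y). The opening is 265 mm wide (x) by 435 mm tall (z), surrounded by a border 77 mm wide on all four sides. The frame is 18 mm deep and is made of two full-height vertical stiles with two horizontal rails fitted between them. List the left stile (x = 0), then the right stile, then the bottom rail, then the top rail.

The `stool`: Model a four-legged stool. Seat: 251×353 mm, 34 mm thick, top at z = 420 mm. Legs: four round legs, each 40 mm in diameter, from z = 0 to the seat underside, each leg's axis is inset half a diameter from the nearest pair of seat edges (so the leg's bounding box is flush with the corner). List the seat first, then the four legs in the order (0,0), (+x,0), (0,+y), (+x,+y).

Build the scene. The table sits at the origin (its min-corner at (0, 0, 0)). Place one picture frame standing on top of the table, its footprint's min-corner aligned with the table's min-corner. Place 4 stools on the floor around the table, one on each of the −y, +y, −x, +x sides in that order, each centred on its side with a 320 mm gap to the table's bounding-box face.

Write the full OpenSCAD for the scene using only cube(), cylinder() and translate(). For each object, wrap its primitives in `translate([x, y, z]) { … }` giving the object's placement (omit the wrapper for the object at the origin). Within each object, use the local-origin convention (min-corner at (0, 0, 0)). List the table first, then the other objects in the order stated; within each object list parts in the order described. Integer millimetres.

translate([0, 0, 661]) cube([1271, 581, 40]);
translate([32, 32, 0]) cube([64, 64, 661]);
translate([1175, 32, 0]) cube([64, 64, 661]);
translate([32, 485, 0]) cube([64, 64, 661]);
translate([1175, 485, 0]) cube([64, 64, 661]);
translate([0, 0, 701]) {
  cube([77, 18, 589]);
  translate([342, 0, 0]) cube([77, 18, 589]);
  translate([77, 0, 0]) cube([265, 18, 77]);
  translate([77, 0, 512]) cube([265, 18, 77]);
}
translate([510, -673, 0]) {
  translate([0, 0, 386]) cube([251, 353, 34]);
  translate([20, 20, 0]) cylinder(h = 386, r = 20);
  translate([231, 20, 0]) cylinder(h = 386, r = 20);
  translate([20, 333, 0]) cylinder(h = 386, r = 20);
  translate([231, 333, 0]) cylinder(h = 386, r = 20);
}
translate([510, 901, 0]) {
  translate([0, 0, 386]) cube([251, 353, 34]);
  translate([20, 20, 0]) cylinder(h = 386, r = 20);
  translate([231, 20, 0]) cylinder(h = 386, r = 20);
  translate([20, 333, 0]) cylinder(h = 386, r = 20);
  translate([231, 333, 0]) cylinder(h = 386, r = 20);
}
translate([-571, 114, 0]) {
  translate([0, 0, 386]) cube([251, 353, 34]);
  translate([20, 20, 0]) cylinder(h = 386, r = 20);
  translate([231, 20, 0]) cylinder(h = 386, r = 20);
  translate([20, 333, 0]) cylinder(h = 386, r = 20);
  translate([231, 333, 0]) cylinder(h = 386, r = 20);
}
translate([1591, 114, 0]) {
  translate([0, 0, 386]) cube([251, 353, 34]);
  translate([20, 20, 0]) cylinder(h = 386, r = 20);
  translate([231, 20, 0]) cylinder(h = 386, r = 20);
  translate([20, 333, 0]) cylinder(h = 386, r = 20);
  translate([231, 333, 0]) cylinder(h = 386, r = 20);
}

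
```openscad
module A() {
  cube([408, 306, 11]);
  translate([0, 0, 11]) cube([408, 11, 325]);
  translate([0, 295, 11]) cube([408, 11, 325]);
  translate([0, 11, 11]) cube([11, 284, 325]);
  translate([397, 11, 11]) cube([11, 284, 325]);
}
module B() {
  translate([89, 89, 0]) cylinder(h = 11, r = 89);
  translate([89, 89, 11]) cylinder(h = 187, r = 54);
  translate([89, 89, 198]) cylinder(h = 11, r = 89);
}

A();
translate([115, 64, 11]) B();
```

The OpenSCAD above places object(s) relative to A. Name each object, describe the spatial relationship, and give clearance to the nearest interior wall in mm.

Clearances: x = 104, y = 53; minimum 53 mm.

A is an open box. B is a spool. The spool sits inside the open box, centred. The clearance to the nearest interior wall is 53 mm.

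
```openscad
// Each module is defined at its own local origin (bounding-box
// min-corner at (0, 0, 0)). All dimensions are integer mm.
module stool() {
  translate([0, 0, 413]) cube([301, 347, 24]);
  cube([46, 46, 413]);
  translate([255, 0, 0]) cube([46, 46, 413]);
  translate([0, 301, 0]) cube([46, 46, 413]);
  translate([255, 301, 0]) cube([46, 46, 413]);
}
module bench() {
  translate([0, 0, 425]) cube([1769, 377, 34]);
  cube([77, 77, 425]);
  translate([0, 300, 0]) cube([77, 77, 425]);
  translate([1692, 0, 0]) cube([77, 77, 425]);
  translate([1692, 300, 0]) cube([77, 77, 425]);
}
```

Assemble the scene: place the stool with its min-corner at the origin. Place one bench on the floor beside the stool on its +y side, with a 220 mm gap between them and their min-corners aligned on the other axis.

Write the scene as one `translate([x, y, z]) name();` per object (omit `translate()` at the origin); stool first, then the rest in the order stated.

stool();
translate([0, 567, 0]) bench();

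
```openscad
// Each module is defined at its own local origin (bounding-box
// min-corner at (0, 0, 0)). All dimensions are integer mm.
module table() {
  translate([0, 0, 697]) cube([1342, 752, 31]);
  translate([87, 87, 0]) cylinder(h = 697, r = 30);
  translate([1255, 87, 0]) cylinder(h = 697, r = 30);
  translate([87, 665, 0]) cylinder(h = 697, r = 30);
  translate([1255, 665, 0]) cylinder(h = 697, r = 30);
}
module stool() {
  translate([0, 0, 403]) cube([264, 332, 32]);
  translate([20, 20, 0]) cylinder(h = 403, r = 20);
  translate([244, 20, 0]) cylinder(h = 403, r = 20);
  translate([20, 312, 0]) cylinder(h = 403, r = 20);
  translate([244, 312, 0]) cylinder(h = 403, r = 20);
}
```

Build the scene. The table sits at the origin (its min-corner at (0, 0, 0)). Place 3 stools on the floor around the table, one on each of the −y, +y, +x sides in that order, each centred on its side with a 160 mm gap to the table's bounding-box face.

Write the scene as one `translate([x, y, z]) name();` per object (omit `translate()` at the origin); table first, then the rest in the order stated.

table();
translate([539, -492, 0]) stool();
translate([539, 912, 0]) stool();
translate([1502, 210, 0]) stool();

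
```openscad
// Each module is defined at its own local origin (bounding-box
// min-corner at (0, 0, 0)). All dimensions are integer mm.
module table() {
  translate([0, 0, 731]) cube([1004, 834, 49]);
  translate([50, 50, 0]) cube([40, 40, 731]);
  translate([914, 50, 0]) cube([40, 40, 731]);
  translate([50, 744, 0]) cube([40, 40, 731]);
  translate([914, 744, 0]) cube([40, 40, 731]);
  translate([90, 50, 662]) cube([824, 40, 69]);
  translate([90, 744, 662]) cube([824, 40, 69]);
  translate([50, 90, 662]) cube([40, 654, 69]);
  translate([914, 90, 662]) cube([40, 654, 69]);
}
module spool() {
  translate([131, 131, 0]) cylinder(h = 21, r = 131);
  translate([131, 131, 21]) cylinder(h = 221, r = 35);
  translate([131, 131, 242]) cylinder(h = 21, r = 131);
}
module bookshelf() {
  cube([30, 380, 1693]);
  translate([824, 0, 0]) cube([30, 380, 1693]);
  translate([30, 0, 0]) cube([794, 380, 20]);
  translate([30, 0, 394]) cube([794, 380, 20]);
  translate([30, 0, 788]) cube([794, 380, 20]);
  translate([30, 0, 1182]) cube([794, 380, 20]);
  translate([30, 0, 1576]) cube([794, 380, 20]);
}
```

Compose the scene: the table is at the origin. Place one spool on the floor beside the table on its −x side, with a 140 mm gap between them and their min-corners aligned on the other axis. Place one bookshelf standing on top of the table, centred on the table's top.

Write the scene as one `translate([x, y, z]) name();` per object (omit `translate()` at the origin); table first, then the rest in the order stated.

table();
translate([-402, 0, 0]) spool();
translate([75, 227, 780]) bookshelf();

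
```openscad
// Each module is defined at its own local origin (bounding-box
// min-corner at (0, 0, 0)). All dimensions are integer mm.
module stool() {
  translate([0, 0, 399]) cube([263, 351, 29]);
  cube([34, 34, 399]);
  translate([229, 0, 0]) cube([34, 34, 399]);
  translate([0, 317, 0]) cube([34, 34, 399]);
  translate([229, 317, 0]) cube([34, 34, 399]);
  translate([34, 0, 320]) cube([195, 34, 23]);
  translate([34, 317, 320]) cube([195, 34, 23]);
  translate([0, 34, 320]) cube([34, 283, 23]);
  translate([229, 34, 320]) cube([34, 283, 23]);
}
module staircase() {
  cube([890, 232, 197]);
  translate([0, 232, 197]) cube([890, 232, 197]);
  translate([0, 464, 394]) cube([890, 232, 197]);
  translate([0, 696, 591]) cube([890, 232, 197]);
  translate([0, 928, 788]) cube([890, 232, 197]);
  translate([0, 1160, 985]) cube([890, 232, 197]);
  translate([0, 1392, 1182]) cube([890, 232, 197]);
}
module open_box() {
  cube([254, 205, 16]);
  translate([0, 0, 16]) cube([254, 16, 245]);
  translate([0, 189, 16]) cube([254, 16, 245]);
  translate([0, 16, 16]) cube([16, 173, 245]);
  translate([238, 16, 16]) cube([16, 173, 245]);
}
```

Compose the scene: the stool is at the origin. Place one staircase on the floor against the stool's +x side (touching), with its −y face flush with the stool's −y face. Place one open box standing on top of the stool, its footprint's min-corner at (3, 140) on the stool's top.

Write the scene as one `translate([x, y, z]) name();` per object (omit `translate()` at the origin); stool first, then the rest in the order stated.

stool();
translate([263, 0, 0]) staircase();
translate([3, 140, 428]) open_box();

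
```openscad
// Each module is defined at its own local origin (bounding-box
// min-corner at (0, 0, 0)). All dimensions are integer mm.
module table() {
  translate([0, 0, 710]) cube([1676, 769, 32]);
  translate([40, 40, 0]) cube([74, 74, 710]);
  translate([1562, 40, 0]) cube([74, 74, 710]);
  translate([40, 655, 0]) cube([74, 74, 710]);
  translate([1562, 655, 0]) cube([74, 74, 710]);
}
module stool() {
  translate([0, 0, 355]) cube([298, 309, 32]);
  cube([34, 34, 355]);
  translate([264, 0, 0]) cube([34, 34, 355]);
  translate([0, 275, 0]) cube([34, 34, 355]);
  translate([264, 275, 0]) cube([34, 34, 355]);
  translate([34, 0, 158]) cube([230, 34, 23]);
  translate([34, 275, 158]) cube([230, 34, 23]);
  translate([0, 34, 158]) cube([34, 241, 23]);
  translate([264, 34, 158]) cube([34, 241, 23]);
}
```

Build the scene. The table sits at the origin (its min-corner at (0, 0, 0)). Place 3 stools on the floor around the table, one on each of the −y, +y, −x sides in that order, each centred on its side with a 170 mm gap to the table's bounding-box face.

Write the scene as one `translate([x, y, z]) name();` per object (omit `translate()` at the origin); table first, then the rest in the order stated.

table();
translate([689, -479, 0]) stool();
translate([689, 939, 0]) stool();
translate([-468, 230, 0]) stool();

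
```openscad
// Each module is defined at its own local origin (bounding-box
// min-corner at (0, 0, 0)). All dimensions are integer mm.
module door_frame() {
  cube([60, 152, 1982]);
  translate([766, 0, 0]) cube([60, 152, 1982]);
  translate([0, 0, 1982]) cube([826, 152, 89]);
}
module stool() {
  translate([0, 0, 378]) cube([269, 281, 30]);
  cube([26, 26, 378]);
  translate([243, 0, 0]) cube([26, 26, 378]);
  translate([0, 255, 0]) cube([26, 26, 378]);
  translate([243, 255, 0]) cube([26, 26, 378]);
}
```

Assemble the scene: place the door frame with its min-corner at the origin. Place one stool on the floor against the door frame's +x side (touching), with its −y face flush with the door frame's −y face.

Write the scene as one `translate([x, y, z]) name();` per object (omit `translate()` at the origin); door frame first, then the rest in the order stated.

door_frame();
translate([826, 0, 0]) stool();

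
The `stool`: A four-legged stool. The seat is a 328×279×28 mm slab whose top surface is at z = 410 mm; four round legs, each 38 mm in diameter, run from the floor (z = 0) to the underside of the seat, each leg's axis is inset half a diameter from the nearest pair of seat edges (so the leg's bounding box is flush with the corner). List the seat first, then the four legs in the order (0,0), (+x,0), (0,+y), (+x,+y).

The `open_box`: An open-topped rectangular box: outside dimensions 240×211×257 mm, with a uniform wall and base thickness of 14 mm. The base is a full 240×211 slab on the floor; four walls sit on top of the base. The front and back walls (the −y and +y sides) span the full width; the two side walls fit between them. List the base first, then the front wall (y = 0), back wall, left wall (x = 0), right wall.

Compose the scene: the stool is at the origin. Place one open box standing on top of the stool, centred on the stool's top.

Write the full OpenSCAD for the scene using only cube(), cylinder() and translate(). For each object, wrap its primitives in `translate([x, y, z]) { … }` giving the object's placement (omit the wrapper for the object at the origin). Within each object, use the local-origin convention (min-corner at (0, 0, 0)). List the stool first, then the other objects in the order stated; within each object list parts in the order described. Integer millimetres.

translate([0, 0, 382]) cube([328, 279, 28]);
translate([19, 19, 0]) cylinder(h = 382, r = 19);
translate([309, 19, 0]) cylinder(h = 382, r = 19);
translate([19, 260, 0]) cylinder(h = 382, r = 19);
translate([309, 260, 0]) cylinder(h = 382, r = 19);
translate([44, 34, 410]) {
  cube([240, 211, 14]);
  translate([0, 0, 14]) cube([240, 14, 243]);
  translate([0, 197, 14]) cube([240, 14, 243]);
  translate([0, 14, 14]) cube([14, 183, 243]);
  translate([226, 14, 14]) cube([14, 183, 243]);
}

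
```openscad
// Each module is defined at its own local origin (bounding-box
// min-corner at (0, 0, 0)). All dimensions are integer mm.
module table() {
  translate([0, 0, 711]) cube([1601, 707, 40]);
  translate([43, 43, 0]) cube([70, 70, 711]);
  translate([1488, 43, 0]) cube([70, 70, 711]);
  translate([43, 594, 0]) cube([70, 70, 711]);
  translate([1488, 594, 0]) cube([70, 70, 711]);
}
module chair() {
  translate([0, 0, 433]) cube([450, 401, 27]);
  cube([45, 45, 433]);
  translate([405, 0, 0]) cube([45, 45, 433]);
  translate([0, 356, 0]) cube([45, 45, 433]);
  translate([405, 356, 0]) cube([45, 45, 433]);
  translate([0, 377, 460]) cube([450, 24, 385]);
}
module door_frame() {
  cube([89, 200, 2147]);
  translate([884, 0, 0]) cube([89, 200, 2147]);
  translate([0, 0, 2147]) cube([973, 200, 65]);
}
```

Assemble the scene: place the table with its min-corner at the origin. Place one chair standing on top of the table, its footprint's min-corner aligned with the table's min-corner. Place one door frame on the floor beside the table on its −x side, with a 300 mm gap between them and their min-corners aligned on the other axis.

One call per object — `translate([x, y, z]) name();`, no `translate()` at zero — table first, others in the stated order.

table();
translate([0, 0, 751]) chair();
translate([-1273, 0, 0]) door_frame();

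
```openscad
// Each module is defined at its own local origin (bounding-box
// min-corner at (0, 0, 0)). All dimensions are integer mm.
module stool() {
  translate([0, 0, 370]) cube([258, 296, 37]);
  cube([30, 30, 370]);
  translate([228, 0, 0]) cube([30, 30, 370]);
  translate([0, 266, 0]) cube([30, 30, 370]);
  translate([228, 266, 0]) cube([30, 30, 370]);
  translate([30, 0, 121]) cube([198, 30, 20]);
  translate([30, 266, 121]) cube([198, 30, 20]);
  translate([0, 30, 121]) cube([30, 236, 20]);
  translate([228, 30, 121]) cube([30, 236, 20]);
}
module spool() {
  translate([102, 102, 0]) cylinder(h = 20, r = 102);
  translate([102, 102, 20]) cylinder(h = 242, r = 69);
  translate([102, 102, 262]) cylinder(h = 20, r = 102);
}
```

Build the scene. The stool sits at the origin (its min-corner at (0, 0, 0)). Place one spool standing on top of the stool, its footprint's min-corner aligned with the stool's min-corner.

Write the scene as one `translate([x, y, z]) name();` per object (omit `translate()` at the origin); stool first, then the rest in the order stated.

stool();
translate([0, 0, 407]) spool();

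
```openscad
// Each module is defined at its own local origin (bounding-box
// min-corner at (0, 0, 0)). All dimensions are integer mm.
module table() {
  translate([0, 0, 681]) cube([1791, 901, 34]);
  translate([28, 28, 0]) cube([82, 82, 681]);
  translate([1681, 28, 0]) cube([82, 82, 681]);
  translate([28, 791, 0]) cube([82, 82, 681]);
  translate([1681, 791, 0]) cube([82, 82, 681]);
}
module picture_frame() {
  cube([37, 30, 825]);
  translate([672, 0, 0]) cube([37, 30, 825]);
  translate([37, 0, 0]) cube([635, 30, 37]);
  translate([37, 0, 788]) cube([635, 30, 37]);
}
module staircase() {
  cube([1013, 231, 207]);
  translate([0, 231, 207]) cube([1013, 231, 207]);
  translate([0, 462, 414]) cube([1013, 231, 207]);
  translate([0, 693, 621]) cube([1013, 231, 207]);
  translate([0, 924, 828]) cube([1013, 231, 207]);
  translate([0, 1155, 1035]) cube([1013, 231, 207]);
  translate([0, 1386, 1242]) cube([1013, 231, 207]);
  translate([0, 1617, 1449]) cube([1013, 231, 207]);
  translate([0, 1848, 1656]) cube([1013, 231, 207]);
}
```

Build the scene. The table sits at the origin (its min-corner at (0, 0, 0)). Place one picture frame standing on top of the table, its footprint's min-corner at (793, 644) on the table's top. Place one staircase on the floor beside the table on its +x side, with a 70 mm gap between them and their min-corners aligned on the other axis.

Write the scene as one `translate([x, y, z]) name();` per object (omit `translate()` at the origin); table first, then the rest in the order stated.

table();
translate([793, 644, 715]) picture_frame();
translate([1861, 0, 0]) staircase();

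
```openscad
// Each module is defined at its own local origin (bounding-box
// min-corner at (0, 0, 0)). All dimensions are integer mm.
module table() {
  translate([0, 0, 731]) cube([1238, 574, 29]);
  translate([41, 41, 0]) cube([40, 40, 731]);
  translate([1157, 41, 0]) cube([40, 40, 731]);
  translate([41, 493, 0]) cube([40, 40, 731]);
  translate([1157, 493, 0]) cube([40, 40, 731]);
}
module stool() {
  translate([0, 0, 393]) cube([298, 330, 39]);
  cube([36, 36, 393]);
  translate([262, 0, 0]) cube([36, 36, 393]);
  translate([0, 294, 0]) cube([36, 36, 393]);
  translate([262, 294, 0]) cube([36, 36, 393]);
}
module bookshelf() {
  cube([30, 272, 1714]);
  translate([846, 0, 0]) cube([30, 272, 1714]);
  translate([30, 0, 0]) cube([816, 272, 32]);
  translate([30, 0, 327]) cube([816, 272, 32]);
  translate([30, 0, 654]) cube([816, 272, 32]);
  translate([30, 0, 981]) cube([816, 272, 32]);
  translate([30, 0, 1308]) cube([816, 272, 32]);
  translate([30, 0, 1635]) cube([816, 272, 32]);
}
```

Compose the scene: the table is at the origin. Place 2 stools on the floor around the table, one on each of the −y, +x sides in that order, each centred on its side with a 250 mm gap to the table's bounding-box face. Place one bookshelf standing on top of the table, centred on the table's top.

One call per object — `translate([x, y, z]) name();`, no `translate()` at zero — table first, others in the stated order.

table();
translate([470, -580, 0]) stool();
translate([1488, 122, 0]) stool();
translate([181, 151, 760]) bookshelf();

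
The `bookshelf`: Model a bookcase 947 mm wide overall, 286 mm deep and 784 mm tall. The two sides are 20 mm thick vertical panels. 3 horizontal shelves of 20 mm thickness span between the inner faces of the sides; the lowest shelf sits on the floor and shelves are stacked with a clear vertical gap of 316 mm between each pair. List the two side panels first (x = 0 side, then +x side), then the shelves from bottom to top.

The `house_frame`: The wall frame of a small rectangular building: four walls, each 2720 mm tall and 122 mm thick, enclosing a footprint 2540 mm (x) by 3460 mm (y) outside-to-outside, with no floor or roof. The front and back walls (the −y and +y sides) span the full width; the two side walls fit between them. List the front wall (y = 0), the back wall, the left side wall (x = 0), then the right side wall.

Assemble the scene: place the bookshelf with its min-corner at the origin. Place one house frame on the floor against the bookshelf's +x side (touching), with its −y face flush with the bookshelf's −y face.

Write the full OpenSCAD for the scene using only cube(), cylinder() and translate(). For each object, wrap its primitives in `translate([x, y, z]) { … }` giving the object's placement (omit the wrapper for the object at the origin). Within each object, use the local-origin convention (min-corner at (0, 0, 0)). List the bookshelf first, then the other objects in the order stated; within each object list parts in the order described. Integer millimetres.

cube([20, 286, 784]);
translate([927, 0, 0]) cube([20, 286, 784]);
translate([20, 0, 0]) cube([907, 286, 20]);
translate([20, 0, 336]) cube([907, 286, 20]);
translate([20, 0, 672]) cube([907, 286, 20]);
translate([947, 0, 0]) {
  cube([2540, 122, 2720]);
  translate([0, 3338, 0]) cube([2540, 122, 2720]);
  translate([0, 122, 0]) cube([122, 3216, 2720]);
  translate([2418, 122, 0]) cube([122, 3216, 2720]);
}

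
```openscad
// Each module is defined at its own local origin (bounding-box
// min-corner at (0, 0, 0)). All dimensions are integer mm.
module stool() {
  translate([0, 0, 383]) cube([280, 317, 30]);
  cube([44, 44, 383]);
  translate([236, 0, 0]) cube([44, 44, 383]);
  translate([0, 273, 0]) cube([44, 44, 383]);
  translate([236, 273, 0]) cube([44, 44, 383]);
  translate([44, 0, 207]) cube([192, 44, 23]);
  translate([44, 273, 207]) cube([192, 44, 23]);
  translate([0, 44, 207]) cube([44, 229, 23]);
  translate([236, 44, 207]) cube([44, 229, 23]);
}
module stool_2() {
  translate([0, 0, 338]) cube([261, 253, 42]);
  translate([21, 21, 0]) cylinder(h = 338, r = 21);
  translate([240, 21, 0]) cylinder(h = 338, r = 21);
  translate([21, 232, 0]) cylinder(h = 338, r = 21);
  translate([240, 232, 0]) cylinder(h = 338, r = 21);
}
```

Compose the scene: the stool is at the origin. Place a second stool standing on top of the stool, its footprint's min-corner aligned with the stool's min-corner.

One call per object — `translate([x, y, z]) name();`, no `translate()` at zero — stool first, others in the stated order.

stool();
translate([0, 0, 413]) stool_2();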